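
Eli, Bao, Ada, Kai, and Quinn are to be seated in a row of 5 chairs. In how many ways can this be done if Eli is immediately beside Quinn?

Treat {Eli, Quinn} as a single unit. There are 4 units to order, and the pair itself can be ordered 2 ways.
That gives 2 × 4! = 2 × 24 = 48.

48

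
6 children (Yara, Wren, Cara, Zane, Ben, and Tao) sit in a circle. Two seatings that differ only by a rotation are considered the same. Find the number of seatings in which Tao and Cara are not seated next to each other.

72

All circular seatings of 6 people number (5)! = 120.
Those with Tao next to Cara: fuse the pair into one unit and seat 5 units around a circle — 2·(4)! = 48.
Subtracting, 120 − 48 = 72.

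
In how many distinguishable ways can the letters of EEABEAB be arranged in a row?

210

Letter multiplicities in EEABEAB: A×2, B×2, E×3.
The number of distinct arrangements is 7!/(3!·2!·2!) = 5040/24 = 210.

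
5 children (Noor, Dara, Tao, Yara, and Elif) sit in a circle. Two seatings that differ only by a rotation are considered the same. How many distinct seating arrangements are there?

24

Around a circle, 5 distinct people have 5!/5 = (4)! = 24 rotationally distinct seatings.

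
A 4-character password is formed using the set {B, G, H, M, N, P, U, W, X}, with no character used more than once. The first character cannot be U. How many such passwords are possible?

The first character has 9−1 = 8 choices (anything except U).
The remaining 3 characters are filled from the other 8 symbols without repetition: 8 × 7 × 6 = 336.
Total: 8 × 336 = 2688.

2688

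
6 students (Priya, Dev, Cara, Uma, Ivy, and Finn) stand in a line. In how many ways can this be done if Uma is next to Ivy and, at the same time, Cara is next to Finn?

96

Treat {Uma,Ivy} as one block (2 orders) and {Cara,Finn} as another (2 orders).
That leaves 4 units to arrange: 2 × 2 × 4! = 4 × 24 = 96.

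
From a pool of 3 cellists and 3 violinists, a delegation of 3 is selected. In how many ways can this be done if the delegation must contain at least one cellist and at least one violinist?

18

Total 3-person selections from all 6: C(6,3) = 20.
Selections missing a whole group: no cellists → C(3,3) = 1; no violinists → C(3,3) = 1.
Both groups omitted at once is impossible, so 20 − 2 = 18.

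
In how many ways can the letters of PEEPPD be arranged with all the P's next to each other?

12

Treat the 3 copies of P as a single block. The multiset to arrange is then {PPP, D, E, E}, 4 items in all.
That gives (4)!/(2!) = 12 arrangements.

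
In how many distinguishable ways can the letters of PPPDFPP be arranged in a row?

42

Letter multiplicities in PPPDFPP: D×1, F×1, P×5.
The number of distinct arrangements is 7!/(5!) = 5040/120 = 42.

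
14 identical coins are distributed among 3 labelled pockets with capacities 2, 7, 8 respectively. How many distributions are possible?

9

Without the upper bounds there are C(16,2) = 120 ways to split 14 among 3 pockets.
Subtract solutions that violate a single cap (substitute x_i' = x_i − (cap_i+1)): x_1 ≥ 3 gives C(13,2) = 78; x_2 ≥ 8 gives C(8,2) = 28; x_3 ≥ 9 gives C(7,2) = 21. Together 127.
Add back pairs where two caps are both exceeded: 10 + 6 + 0 = 16.
By inclusion–exclusion the count is 120 − 127 + 16 = 9.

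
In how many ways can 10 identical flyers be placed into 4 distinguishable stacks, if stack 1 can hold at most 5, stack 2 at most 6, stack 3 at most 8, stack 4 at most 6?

By stars and bars, unrestricted non-negative solutions to x_1+…+x_4 = 10 number C(10+3,3) = 286.
Subtract solutions that violate a single cap (substitute x_i' = x_i − (cap_i+1)): x_1 ≥ 6 gives C(7,3) = 35; x_2 ≥ 7 gives C(6,3) = 20; x_3 ≥ 9 gives C(4,3) = 4; x_4 ≥ 7 gives C(6,3) = 20. Together 79.
No two caps can be exceeded simultaneously, so the pair terms are all 0.
By inclusion–exclusion the count is 286 − 79 + 0 = 207.

207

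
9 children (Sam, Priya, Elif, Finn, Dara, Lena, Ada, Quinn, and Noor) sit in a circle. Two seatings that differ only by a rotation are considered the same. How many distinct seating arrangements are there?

40320

Seat Sam anywhere (absorbing the rotational symmetry), then permute the other 8: (8)! = 40320.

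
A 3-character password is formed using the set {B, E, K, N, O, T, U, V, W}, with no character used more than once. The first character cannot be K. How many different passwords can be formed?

448

The first character has 9−1 = 8 choices (anything except K).
The remaining 2 characters are filled from the other 8 symbols without repetition: 8 × 7 = 56.
Total: 8 × 56 = 448.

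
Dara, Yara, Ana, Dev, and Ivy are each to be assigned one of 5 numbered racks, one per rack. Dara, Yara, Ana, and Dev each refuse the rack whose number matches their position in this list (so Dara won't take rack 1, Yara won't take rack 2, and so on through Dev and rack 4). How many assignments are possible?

Let Aᵢ (for 1 ≤ i ≤ 4) be the placements that put person i in their forbidden rack. Any j of these fix j positions, leaving (5−j)! ways to fill the rest, and there are C(4,j) ways to pick which j.
By inclusion–exclusion, the number of valid placements is Σ_{j=0}^{4} (−1)^j C(4,j)·(5−j)!.
Computing: 120 − 96 + 36 − 8 + 1 = 53.

53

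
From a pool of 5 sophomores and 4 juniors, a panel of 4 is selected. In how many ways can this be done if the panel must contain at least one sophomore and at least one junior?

120

Total 4-person selections from all 9: C(9,4) = 126.
Subtract selections that omit an entire group: no sophomores → C(4,4) = 1; no juniors → C(5,4) = 5.
Both groups omitted at once is impossible, so 126 − 6 = 120.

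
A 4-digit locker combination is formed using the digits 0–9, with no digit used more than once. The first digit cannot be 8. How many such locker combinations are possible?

The first digit has 10−1 = 9 choices (anything except 8).
The remaining 3 digits are filled from the other 9 symbols without repetition: 9 × 8 × 7 = 504.
Total: 9 × 504 = 4536.

4536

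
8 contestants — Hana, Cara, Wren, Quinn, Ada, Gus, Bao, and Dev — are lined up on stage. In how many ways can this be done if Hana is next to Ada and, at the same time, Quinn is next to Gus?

Treat {Hana,Ada} as one block (2 orders) and {Quinn,Gus} as another (2 orders).
That leaves 6 units to arrange: 2 × 2 × 6! = 4 × 720 = 2880.

2880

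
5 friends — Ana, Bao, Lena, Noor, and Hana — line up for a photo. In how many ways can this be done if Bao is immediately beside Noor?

48

Glue Bao and Noor into one block (2 internal orders), leaving 4 units to arrange in a row.
That gives 2 × 4! = 2 × 24 = 48.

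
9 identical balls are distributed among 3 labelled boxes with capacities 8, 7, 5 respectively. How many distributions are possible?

By stars and bars, unrestricted non-negative solutions to x_1+…+x_3 = 9 number C(9+2,2) = 55.
Subtract solutions that violate a single cap (substitute x_i' = x_i − (cap_i+1)): x_1 ≥ 9 gives C(2,2) = 1; x_2 ≥ 8 gives C(3,2) = 3; x_3 ≥ 6 gives C(5,2) = 10. Together 14.
No two caps can be exceeded simultaneously, so the pair terms are all 0.
By inclusion–exclusion the count is 55 − 14 + 0 = 41.

41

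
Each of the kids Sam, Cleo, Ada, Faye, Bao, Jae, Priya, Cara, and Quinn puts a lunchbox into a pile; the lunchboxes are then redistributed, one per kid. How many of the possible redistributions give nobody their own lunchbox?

133496

This is the derangement count D_9: permutations of 9 items with no fixed point.
By inclusion–exclusion this is Σ_{j=0}^{9} (−1)^j C(9,j)·(9−j)!.
Computing: 362880 − 362880 + 181440 − 60480 + 15120 − 3024 + 504 − 72 + 9 − 1 = 133496.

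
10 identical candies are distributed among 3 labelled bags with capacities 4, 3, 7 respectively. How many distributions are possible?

14

By stars and bars, unrestricted non-negative solutions to x_1+…+x_3 = 10 number C(10+2,2) = 66.
Subtract solutions that violate a single cap (substitute x_i' = x_i − (cap_i+1)): x_1 ≥ 5 gives C(7,2) = 21; x_2 ≥ 4 gives C(8,2) = 28; x_3 ≥ 8 gives C(4,2) = 6. Together 55.
Add back pairs where two caps are both exceeded: 3 + 0 + 0 = 3.
By inclusion–exclusion the count is 66 − 55 + 3 = 14.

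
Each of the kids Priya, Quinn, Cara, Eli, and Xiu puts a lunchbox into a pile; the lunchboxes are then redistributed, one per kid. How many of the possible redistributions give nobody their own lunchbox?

Let Aᵢ be the assignments in which kid i gets their own lunchbox. We want the size of the complement of A₁∪…∪A_5.
By inclusion–exclusion this is Σ_{j=0}^{5} (−1)^j C(5,j)·(5−j)!.
Computing: 120 − 120 + 60 − 20 + 5 − 1 = 44.

44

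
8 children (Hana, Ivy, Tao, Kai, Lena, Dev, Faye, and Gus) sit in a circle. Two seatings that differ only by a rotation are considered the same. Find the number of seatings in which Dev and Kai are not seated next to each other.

3600

Without the restriction there are (7)! = 5040 seatings.
Those with Dev next to Kai: fuse the pair into one unit and seat 7 units around a circle — 2·(6)! = 1440.
Subtracting, 5040 − 1440 = 3600.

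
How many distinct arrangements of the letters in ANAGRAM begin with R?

Fix R in the first position and arrange the remaining 6 letters.
Those 6 letters have A appearing 3 times, giving (6)!/(3!) = 120.

120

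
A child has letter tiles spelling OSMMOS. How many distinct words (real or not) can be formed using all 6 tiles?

Letter multiplicities in OSMMOS: M×2, O×2, S×2.
So there are 6! / (2!·2!·2!) = 90 distinguishable arrangements.

90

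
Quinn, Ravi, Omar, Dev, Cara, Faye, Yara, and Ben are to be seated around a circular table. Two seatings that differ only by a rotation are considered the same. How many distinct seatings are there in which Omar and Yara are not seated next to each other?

Without the restriction there are (7)! = 5040 seatings.
Those with Omar next to Yara: fuse the pair into one unit and seat 7 units around a circle — 2·(6)! = 1440.
Subtracting, 5040 − 1440 = 3600.

3600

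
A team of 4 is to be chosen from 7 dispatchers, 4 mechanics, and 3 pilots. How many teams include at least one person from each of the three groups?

Unrestricted: C(14,4) = 1001 ways to pick any 4 of the 14.
Selections missing a whole group: no dispatchers → C(7,4) = 35; no mechanics → C(10,4) = 210; no pilots → C(11,4) = 330.
Add back selections omitting two groups (i.e. drawn from a single group): C(7,4) + C(4,4) + C(3,4) = 36.
By inclusion–exclusion: 1001 − 575 + 36 = 462.

462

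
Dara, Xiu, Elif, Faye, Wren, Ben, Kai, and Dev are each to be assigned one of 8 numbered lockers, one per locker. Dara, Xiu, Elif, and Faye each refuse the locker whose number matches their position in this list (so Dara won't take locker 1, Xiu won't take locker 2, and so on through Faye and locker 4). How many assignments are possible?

Let Aᵢ (for 1 ≤ i ≤ 4) be the placements that put person i in their forbidden locker. Any j of these fix j positions, leaving (8−j)! ways to fill the rest, and there are C(4,j) ways to pick which j.
By inclusion–exclusion, the number of valid placements is Σ_{j=0}^{4} (−1)^j C(4,j)·(8−j)!.
Computing: 40320 − 20160 + 4320 − 480 + 24 = 24024.

24024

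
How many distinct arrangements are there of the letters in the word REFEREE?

The 7 letters of REFEREE have repeats: E appearing 4 times and R appearing twice.
The number of distinct arrangements is 7!/(4!·2!) = 5040/48 = 105.

105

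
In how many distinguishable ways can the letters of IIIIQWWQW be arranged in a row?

Letter multiplicities in IIIIQWWQW: I×4, Q×2, W×3.
The number of distinct arrangements is 9!/(4!·3!·2!) = 362880/288 = 1260.

1260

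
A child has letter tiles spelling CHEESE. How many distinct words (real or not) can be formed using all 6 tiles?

Letter multiplicities in CHEESE: C×1, E×3, H×1, S×1.
Dividing 6! = 720 by 3! = 6 for the repeated letters gives 120.

120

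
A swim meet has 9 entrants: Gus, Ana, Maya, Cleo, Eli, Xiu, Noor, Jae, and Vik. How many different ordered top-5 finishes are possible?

There are 9 choices for 1st place, 8 for 2nd, and so on down to 5 for position 5.
That gives 9 × 8 × 7 × 6 × 5 = 15120.

15120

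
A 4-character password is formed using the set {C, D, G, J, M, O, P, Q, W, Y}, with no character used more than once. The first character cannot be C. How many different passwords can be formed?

4536

The first character has 10−1 = 9 choices (anything except C).
The remaining 3 characters are filled from the other 9 symbols without repetition: 9 × 8 × 7 = 504.
Total: 9 × 504 = 4536.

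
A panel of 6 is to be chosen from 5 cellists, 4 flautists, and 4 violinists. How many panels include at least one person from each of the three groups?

1520

Total 6-person selections from all 13: C(13,6) = 1716.
Subtract selections that omit an entire group: no cellists → C(8,6) = 28; no flautists → C(9,6) = 84; no violinists → C(9,6) = 84.
Add back selections omitting two groups (i.e. drawn from a single group): C(5,6) + C(4,6) + C(4,6) = 0.
By inclusion–exclusion: 1716 − 196 + 0 = 1520.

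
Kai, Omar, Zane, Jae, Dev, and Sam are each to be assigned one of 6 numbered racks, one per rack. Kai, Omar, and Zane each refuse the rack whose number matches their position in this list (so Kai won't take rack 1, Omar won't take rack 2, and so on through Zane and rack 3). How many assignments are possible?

426

Let Aᵢ (for i ∈ {1, 2, 3}) be the placements that put person i in their forbidden rack. Any j of these fix j positions, leaving (6−j)! ways to fill the rest, and there are C(3,j) ways to pick which j.
By inclusion–exclusion, the number of valid placements is Σ_{j=0}^{3} (−1)^j C(3,j)·(6−j)!.
Computing: 720 − 360 + 72 − 6 = 426.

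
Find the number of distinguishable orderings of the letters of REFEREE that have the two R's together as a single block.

30

Treat the 2 copies of R as a single block. The multiset to arrange is then {RR, E, E, E, E, F}, 6 items in all.
That gives (6)!/(4!) = 30 arrangements.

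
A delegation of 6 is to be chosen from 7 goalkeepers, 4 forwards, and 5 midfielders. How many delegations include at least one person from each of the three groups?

6545

With no constraint there are C(16,6) = 8008 possible selections.
Subtract selections that omit an entire group: no goalkeepers → C(9,6) = 84; no forwards → C(12,6) = 924; no midfielders → C(11,6) = 462.
Add back selections omitting two groups (i.e. drawn from a single group): C(7,6) + C(4,6) + C(5,6) = 7.
By inclusion–exclusion: 8008 − 1470 + 7 = 6545.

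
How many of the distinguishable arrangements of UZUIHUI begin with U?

180

With the first slot taken by U, it remains to arrange the other 6 letters (ZUIHUI).
Those 6 letters have I appearing twice and U appearing twice, giving (6)!/(2!·2!) = 180.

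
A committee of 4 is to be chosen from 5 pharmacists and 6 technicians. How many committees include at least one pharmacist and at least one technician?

Unrestricted: C(11,4) = 330 ways to pick any 4 of the 11.
Subtract selections that omit an entire group: no pharmacists → C(6,4) = 15; no technicians → C(5,4) = 5.
Both groups omitted at once is impossible, so 330 − 20 = 310.

310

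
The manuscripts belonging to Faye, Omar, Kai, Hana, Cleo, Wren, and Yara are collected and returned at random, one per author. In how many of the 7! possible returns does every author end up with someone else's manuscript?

Let Aᵢ be the assignments in which author i gets their own manuscript. We want the size of the complement of A₁∪…∪A_7.
By inclusion–exclusion this is Σ_{j=0}^{7} (−1)^j C(7,j)·(7−j)!.
Computing: 5040 − 5040 + 2520 − 840 + 210 − 42 + 7 − 1 = 1854.

1854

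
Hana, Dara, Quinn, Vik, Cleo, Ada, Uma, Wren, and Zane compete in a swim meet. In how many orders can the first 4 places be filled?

3024

There are 9 choices for 1st place, 8 for 2nd, and so on down to 6 for position 4.
That gives 9 × 8 × 7 × 6 = 3024.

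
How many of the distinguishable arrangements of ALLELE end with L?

30

With the last slot taken by L, it remains to arrange the other 5 letters (ALELE).
Those 5 letters have E appearing twice and L appearing twice, giving (5)!/(2!·2!) = 30.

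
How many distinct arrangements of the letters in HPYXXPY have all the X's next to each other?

180

Treat the 2 copies of X as a single block. The multiset to arrange is then {XX, H, P, P, Y, Y}, 6 items in all.
That gives (6)!/(2!·2!) = 180 arrangements.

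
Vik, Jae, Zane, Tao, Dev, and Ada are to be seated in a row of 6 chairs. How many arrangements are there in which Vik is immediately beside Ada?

240

Place the 4 others and the Vik-Ada pair as 5 objects in a line; the pair has 2 internal arrangements.
That gives 2 × 5! = 2 × 120 = 240.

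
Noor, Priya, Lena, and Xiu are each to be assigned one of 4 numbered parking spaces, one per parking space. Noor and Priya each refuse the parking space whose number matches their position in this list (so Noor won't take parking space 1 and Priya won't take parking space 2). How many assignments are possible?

14

Let Aᵢ (for i ∈ {1, 2}) be the placements that put person i in their forbidden parking space. Any j of these fix j positions, leaving (4−j)! ways to fill the rest, and there are C(2,j) ways to pick which j.
By inclusion–exclusion, the number of valid placements is Σ_{j=0}^{2} (−1)^j C(2,j)·(4−j)!.
Computing: 24 − 12 + 2 = 14.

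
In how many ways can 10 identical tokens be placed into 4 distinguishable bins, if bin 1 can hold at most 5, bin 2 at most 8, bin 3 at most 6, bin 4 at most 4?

By stars and bars, unrestricted non-negative solutions to x_1+…+x_4 = 10 number C(10+3,3) = 286.
Subtract solutions that violate a single cap (substitute x_i' = x_i − (cap_i+1)): x_1 ≥ 6 gives C(7,3) = 35; x_2 ≥ 9 gives C(4,3) = 4; x_3 ≥ 7 gives C(6,3) = 20; x_4 ≥ 5 gives C(8,3) = 56. Together 115.
No two caps can be exceeded simultaneously, so the pair terms are all 0.
By inclusion–exclusion the count is 286 − 115 + 0 = 171.

171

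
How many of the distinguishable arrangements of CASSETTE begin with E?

With the first slot taken by E, it remains to arrange the other 7 letters (CASSTTE).
Those 7 letters have S appearing twice and T appearing twice, giving (7)!/(2!·2!) = 1260.

1260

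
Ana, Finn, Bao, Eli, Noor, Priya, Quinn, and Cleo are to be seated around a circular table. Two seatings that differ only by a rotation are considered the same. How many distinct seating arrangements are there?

Seat Ana anywhere (absorbing the rotational symmetry), then permute the other 7: (7)! = 5040.

5040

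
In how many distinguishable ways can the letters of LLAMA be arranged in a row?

30

Letter multiplicities in LLAMA: A×2, L×2, M×1.
Dividing 5! = 120 by 2!·2! = 4 for the repeated letters gives 30.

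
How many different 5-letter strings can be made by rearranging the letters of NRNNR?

Letter multiplicities in NRNNR: N×3, R×2.
So there are 5! / (3!·2!) = 10 distinguishable arrangements.

10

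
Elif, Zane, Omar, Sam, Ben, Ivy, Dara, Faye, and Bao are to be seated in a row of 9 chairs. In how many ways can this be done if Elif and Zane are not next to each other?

282240

Of the 9! = 362880 arrangements, those with Elif and Zane adjacent number 2 × 8! = 80640 (treat the pair as a block with 2 internal orders).
Complementary counting: 362880 − 80640 = 282240.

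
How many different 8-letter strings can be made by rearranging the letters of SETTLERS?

5040

Letter multiplicities in SETTLERS: E×2, L×1, R×1, S×2, T×2.
The number of distinct arrangements is 8!/(2!·2!·2!) = 40320/8 = 5040.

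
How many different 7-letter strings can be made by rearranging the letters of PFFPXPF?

140

PFFPXPF has 7 letters with F appearing 3 times and P appearing 3 times.
Dividing 7! = 5040 by 3!·3! = 36 for the repeated letters gives 140.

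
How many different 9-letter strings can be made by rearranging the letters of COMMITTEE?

Letter multiplicities in COMMITTEE: C×1, E×2, I×1, M×2, O×1, T×2.
The number of distinct arrangements is 9!/(2!·2!·2!) = 362880/8 = 45360.

45360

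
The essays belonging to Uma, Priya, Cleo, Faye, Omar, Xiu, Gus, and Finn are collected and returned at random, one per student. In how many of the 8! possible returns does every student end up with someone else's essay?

This is the derangement count D_8: permutations of 8 items with no fixed point.
By inclusion–exclusion this is Σ_{j=0}^{8} (−1)^j C(8,j)·(8−j)!.
Computing: 40320 − 40320 + 20160 − 6720 + 1680 − 336 + 56 − 8 + 1 = 14833.

14833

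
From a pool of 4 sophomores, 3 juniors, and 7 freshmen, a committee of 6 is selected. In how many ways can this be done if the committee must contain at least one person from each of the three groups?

2331

With no constraint there are C(14,6) = 3003 possible selections.
Subtract selections that omit an entire group: no sophomores → C(10,6) = 210; no juniors → C(11,6) = 462; no freshmen → C(7,6) = 7.
Add back selections omitting two groups (i.e. drawn from a single group): C(4,6) + C(3,6) + C(7,6) = 7.
By inclusion–exclusion: 3003 − 679 + 7 = 2331.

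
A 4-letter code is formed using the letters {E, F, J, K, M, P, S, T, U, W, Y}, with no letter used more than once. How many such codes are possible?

7920

Choose and order 4 of the 11 symbols: the first letter has 11 options, the next 10, then 9, 8.
11 × 10 × 9 × 8 = 7920.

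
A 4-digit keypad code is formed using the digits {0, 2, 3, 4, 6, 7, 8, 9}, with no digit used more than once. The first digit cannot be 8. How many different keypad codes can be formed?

1470

The first digit has 8−1 = 7 choices (anything except 8).
The remaining 3 digits are filled from the other 7 symbols without repetition: 7 × 6 × 5 = 210.
Total: 7 × 210 = 1470.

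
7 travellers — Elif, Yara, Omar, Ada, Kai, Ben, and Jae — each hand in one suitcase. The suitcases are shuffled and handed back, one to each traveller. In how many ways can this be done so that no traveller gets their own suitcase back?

1854

Let Aᵢ be the assignments in which traveller i gets their own suitcase. We want the size of the complement of A₁∪…∪A_7.
By inclusion–exclusion this is Σ_{j=0}^{7} (−1)^j C(7,j)·(7−j)!.
Computing: 5040 − 5040 + 2520 − 840 + 210 − 42 + 7 − 1 = 1854.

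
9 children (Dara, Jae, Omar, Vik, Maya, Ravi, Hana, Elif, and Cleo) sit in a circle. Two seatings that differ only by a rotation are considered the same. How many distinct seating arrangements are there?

40320

Seat Dara anywhere (absorbing the rotational symmetry), then permute the other 8: (8)! = 40320.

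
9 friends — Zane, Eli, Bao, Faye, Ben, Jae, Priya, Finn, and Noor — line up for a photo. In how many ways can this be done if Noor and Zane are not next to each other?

Of the 9! = 362880 arrangements, those with Noor and Zane adjacent number 2 × 8! = 80640 (treat the pair as a block with 2 internal orders).
Complementary counting: 362880 − 80640 = 282240.

282240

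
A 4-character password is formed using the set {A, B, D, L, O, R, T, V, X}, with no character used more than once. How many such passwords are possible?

3024

Choose and order 4 of the 9 symbols: the first character has 9 options, the next 8, then 7, 6.
9 × 8 × 7 × 6 = 3024.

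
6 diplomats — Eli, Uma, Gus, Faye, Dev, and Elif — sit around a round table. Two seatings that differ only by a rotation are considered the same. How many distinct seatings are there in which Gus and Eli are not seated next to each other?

72

All circular seatings of 6 people number (5)! = 120.
Seatings with Gus beside Eli: treat them as a block with 2 internal orders, giving 2 × (4)! = 48.
Subtracting, 120 − 48 = 72.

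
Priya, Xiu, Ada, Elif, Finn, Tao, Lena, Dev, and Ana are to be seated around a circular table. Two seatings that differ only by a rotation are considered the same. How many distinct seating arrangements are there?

40320

Seat Priya anywhere (absorbing the rotational symmetry), then permute the other 8: (8)! = 40320.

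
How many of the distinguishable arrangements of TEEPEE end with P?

5

With the last slot taken by P, it remains to arrange the other 5 letters (TEEEE).
Those 5 letters have E appearing 4 times, giving (5)!/(4!) = 5.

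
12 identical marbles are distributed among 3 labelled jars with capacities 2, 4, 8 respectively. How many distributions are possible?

By stars and bars, unrestricted non-negative solutions to x_1+…+x_3 = 12 number C(12+2,2) = 91.
Subtract solutions that violate a single cap (substitute x_i' = x_i − (cap_i+1)): x_1 ≥ 3 gives C(11,2) = 55; x_2 ≥ 5 gives C(9,2) = 36; x_3 ≥ 9 gives C(5,2) = 10. Together 101.
Add back pairs where two caps are both exceeded: 15 + 1 + 0 = 16.
By inclusion–exclusion the count is 91 − 101 + 16 = 6.

6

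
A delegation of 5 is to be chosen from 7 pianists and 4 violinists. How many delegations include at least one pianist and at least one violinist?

Unrestricted: C(11,5) = 462 ways to pick any 5 of the 11.
Selections missing a whole group: no pianists → C(4,5) = 0; no violinists → C(7,5) = 21.
Both groups omitted at once is impossible, so 462 − 21 = 441.

441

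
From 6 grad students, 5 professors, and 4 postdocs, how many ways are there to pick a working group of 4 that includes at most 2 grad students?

1170

Split by how many grad students are chosen (0 through 2).
Sum: C(6,0)·C(9,4) + C(6,1)·C(9,3) + C(6,2)·C(9,2) = 126 + 504 + 540 = 1170.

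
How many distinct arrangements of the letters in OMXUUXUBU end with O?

840

Fix O in the last position and arrange the remaining 8 letters.
Those 8 letters have U appearing 4 times and X appearing twice, giving (8)!/(4!·2!) = 840.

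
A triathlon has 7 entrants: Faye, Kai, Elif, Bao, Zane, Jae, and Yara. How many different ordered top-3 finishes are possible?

210

This is an ordered selection of 3 from 7: P(7,3).
That gives 7 × 6 × 5 = 210.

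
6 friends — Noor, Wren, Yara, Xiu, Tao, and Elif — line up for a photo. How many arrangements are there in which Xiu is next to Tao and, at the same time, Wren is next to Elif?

Treat {Xiu,Tao} as one block (2 orders) and {Wren,Elif} as another (2 orders).
That leaves 4 units to arrange: 2 × 2 × 4! = 4 × 24 = 96.

96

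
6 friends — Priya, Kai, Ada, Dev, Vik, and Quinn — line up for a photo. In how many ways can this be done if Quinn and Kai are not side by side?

There are 6! = 720 arrangements in all. If Quinn and Kai are adjacent, merging them into one block gives 2·(5)! = 240 arrangements.
Complementary counting: 720 − 240 = 480.

480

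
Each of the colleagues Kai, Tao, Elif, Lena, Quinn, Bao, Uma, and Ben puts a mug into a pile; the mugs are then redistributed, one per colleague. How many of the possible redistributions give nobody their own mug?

This is the derangement count D_8: permutations of 8 items with no fixed point.
By inclusion–exclusion this is Σ_{j=0}^{8} (−1)^j C(8,j)·(8−j)!.
Computing: 40320 − 40320 + 20160 − 6720 + 1680 − 336 + 56 − 8 + 1 = 14833.

14833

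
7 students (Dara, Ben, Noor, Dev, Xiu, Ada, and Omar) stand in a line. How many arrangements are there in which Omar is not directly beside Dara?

Of the 7! = 5040 arrangements, those with Omar and Dara adjacent number 2 × 6! = 1440 (treat the pair as a block with 2 internal orders).
Complementary counting: 5040 − 1440 = 3600.

3600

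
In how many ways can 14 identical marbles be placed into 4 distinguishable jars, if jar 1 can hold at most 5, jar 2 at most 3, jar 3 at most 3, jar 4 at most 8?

48

By stars and bars, unrestricted non-negative solutions to x_1+…+x_4 = 14 number C(14+3,3) = 680.
Subtract solutions that violate a single cap (substitute x_i' = x_i − (cap_i+1)): x_1 ≥ 6 gives C(11,3) = 165; x_2 ≥ 4 gives C(13,3) = 286; x_3 ≥ 4 gives C(13,3) = 286; x_4 ≥ 9 gives C(8,3) = 56. Together 793.
Add back pairs where two caps are both exceeded: 35 + 35 + 0 + 84 + 4 + 4 = 162.
Subtract triples: 1 + 0 + 0 + 0 = 1.
By inclusion–exclusion the count is 680 − 793 + 162 − 1 = 48.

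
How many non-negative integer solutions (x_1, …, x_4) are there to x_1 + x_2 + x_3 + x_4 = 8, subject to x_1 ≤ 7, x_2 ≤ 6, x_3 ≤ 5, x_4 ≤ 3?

By stars and bars, unrestricted non-negative solutions to x_1+…+x_4 = 8 number C(8+3,3) = 165.
Subtract solutions that violate a single cap (substitute x_i' = x_i − (cap_i+1)): x_1 ≥ 8 gives C(3,3) = 1; x_2 ≥ 7 gives C(4,3) = 4; x_3 ≥ 6 gives C(5,3) = 10; x_4 ≥ 4 gives C(7,3) = 35. Together 50.
No two caps can be exceeded simultaneously, so the pair terms are all 0.
By inclusion–exclusion the count is 165 − 50 + 0 = 115.

115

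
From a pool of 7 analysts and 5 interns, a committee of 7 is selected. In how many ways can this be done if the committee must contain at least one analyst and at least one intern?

791

Unrestricted: C(12,7) = 792 ways to pick any 7 of the 12.
Subtract selections that omit an entire group: no analysts → C(5,7) = 0; no interns → C(7,7) = 1.
Both groups omitted at once is impossible, so 792 − 1 = 791.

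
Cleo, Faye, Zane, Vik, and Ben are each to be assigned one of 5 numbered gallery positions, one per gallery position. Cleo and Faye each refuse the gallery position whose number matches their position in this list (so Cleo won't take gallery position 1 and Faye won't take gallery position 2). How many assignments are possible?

78

Let Aᵢ (for i ∈ {1, 2}) be the placements that put person i in their forbidden gallery position. Any j of these fix j positions, leaving (5−j)! ways to fill the rest, and there are C(2,j) ways to pick which j.
By inclusion–exclusion, the number of valid placements is Σ_{j=0}^{2} (−1)^j C(2,j)·(5−j)!.
Computing: 120 − 48 + 6 = 78.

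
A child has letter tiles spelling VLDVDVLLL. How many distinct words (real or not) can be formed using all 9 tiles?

Letter multiplicities in VLDVDVLLL: D×2, L×4, V×3.
Dividing 9! = 362880 by 4!·3!·2! = 288 for the repeated letters gives 1260.

1260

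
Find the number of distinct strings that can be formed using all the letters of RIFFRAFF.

RIFFRAFF has 8 letters with F appearing 4 times and R appearing twice.
Dividing 8! = 40320 by 4!·2! = 48 for the repeated letters gives 840.

840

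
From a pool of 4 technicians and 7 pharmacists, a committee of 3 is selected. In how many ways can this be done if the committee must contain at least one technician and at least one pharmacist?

Total 3-person selections from all 11: C(11,3) = 165.
Selections missing a whole group: no technicians → C(7,3) = 35; no pharmacists → C(4,3) = 4.
Both groups omitted at once is impossible, so 165 − 39 = 126.

126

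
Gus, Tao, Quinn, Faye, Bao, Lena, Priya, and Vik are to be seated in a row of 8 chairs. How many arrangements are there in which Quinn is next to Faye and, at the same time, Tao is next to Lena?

2880

Treat {Quinn,Faye} as one block (2 orders) and {Tao,Lena} as another (2 orders).
That leaves 6 units to arrange: 2 × 2 × 6! = 4 × 720 = 2880.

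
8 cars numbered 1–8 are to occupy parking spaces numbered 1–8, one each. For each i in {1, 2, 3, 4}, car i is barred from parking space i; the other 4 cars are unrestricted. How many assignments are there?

24024

Let Aᵢ (for 1 ≤ i ≤ 4) be the placements that put car i in its forbidden parking space. Any j of these fix j positions, leaving (8−j)! ways to fill the rest, and there are C(4,j) ways to pick which j.
By inclusion–exclusion, the number of valid placements is Σ_{j=0}^{4} (−1)^j C(4,j)·(8−j)!.
Computing: 40320 − 20160 + 4320 − 480 + 24 = 24024.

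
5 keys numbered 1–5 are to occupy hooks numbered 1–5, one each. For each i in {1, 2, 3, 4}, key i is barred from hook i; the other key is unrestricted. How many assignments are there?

53

Let Aᵢ (for 1 ≤ i ≤ 4) be the placements that put key i in its forbidden hook. Any j of these fix j positions, leaving (5−j)! ways to fill the rest, and there are C(4,j) ways to pick which j.
By inclusion–exclusion, the number of valid placements is Σ_{j=0}^{4} (−1)^j C(4,j)·(5−j)!.
Computing: 120 − 96 + 36 − 8 + 1 = 53.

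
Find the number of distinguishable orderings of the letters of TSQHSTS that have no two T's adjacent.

There are 7!/(3!·2!) = 420 arrangements of TSQHSTS in total.
Arrangements with the T's together: treat TT as one letter, giving (6)!/(3!) = 120.
Hence 420 − 120 = 300.

300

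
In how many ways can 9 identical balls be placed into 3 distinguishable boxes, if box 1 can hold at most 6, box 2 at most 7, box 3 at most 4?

31

By stars and bars, unrestricted non-negative solutions to x_1+…+x_3 = 9 number C(9+2,2) = 55.
Subtract solutions that violate a single cap (substitute x_i' = x_i − (cap_i+1)): x_1 ≥ 7 gives C(4,2) = 6; x_2 ≥ 8 gives C(3,2) = 3; x_3 ≥ 5 gives C(6,2) = 15. Together 24.
No two caps can be exceeded simultaneously, so the pair terms are all 0.
By inclusion–exclusion the count is 55 − 24 + 0 = 31.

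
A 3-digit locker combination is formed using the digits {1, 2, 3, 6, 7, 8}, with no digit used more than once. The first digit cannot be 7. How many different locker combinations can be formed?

The first digit has 6−1 = 5 choices (anything except 7).
The remaining 2 digits are filled from the other 5 symbols without repetition: 5 × 4 = 20.
Total: 5 × 20 = 100.

100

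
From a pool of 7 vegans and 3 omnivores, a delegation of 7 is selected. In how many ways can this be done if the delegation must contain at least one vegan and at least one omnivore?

119

Total 7-person selections from all 10: C(10,7) = 120.
Selections missing a whole group: no vegans → C(3,7) = 0; no omnivores → C(7,7) = 1.
Both groups omitted at once is impossible, so 120 − 1 = 119.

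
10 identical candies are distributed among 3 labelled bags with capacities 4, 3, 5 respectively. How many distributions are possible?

6

Ignoring the caps, the number of non-negative solutions to x_1+…+x_3 = 10 is C(12,2) = 66.
Subtract solutions that violate a single cap (substitute x_i' = x_i − (cap_i+1)): x_1 ≥ 5 gives C(7,2) = 21; x_2 ≥ 4 gives C(8,2) = 28; x_3 ≥ 6 gives C(6,2) = 15. Together 64.
Add back pairs where two caps are both exceeded: 3 + 0 + 1 = 4.
By inclusion–exclusion the count is 66 − 64 + 4 = 6.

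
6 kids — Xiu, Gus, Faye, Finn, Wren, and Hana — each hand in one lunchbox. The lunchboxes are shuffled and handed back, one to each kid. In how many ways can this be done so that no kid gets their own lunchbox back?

Let Aᵢ be the assignments in which kid i gets their own lunchbox. We want the size of the complement of A₁∪…∪A_6.
By inclusion–exclusion this is Σ_{j=0}^{6} (−1)^j C(6,j)·(6−j)!.
Computing: 720 − 720 + 360 − 120 + 30 − 6 + 1 = 265.

265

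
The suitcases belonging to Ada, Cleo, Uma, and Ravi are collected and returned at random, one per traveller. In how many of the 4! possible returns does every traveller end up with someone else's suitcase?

9

Let Aᵢ be the assignments in which traveller i gets their own suitcase. We want the size of the complement of A₁∪…∪A_4.
By inclusion–exclusion this is Σ_{j=0}^{4} (−1)^j C(4,j)·(4−j)!.
Computing: 24 − 24 + 12 − 4 + 1 = 9.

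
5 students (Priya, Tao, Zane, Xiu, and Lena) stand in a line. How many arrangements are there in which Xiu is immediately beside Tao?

48

Place the 3 others and the Xiu-Tao pair as 4 objects in a line; the pair has 2 internal arrangements.
That gives 2 × 4! = 2 × 24 = 48.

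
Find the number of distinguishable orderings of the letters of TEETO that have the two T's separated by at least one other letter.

There are 5!/(2!·2!) = 30 arrangements of TEETO in total.
If the two T's are adjacent, glue them into one block, leaving 4 items to arrange: (4)!/(2!) = 12 ways.
Subtracting, 30 − 12 = 18 arrangements keep the T's apart.

18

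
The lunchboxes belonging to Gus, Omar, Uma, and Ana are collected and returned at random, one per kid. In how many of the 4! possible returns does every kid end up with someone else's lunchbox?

Let Aᵢ be the assignments in which kid i gets their own lunchbox. We want the size of the complement of A₁∪…∪A_4.
By inclusion–exclusion this is Σ_{j=0}^{4} (−1)^j C(4,j)·(4−j)!.
Computing: 24 − 24 + 12 − 4 + 1 = 9.

9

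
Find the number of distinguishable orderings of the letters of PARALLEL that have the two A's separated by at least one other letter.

2520

There are 8!/(3!·2!) = 3360 arrangements of PARALLEL in total.
Arrangements with the A's together: treat AA as one letter, giving (7)!/(3!) = 840.
Subtracting, 3360 − 840 = 2520 arrangements keep the A's apart.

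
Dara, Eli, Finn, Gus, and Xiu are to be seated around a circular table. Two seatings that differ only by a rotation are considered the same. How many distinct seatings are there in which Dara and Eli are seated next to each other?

12

Glue Dara and Eli into a block (2 internal orders). Seating 4 units around a circle gives (3)! arrangements.
So 2 × (3)! = 2 × 6 = 12.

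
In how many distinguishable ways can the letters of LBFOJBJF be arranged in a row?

LBFOJBJF has 8 letters with B appearing twice, F appearing twice, and J appearing twice.
So there are 8! / (2!·2!·2!) = 5040 distinguishable arrangements.

5040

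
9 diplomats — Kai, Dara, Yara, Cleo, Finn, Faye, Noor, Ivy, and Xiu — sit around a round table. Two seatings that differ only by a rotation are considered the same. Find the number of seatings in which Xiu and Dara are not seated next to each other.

30240

Without the restriction there are (8)! = 40320 seatings.
Those with Xiu next to Dara: fuse the pair into one unit and seat 8 units around a circle — 2·(7)! = 10080.
Subtracting, 40320 − 10080 = 30240.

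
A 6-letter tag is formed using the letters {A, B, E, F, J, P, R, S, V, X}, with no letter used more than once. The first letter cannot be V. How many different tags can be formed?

The first letter has 10−1 = 9 choices (anything except V).
The remaining 5 letters are filled from the other 9 symbols without repetition: 9 × 8 × 7 × 6 × 5 = 15120.
Total: 9 × 15120 = 136080.

136080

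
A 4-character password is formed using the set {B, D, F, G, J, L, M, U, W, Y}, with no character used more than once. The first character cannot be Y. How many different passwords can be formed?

The first character has 10−1 = 9 choices (anything except Y).
The remaining 3 characters are filled from the other 9 symbols without repetition: 9 × 8 × 7 = 504.
Total: 9 × 504 = 4536.

4536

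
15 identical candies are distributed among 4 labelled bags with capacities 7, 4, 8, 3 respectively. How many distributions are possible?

By stars and bars, unrestricted non-negative solutions to x_1+…+x_4 = 15 number C(15+3,3) = 816.
Subtract solutions that violate a single cap (substitute x_i' = x_i − (cap_i+1)): x_1 ≥ 8 gives C(10,3) = 120; x_2 ≥ 5 gives C(13,3) = 286; x_3 ≥ 9 gives C(9,3) = 84; x_4 ≥ 4 gives C(14,3) = 364. Together 854.
Add back pairs where two caps are both exceeded: 10 + 0 + 20 + 4 + 84 + 10 = 128.
By inclusion–exclusion the count is 816 − 854 + 128 = 90.

90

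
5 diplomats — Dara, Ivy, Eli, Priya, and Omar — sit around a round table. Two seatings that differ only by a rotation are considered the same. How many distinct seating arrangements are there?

24

Fix one person's seat to break rotational symmetry; the remaining 4 people can be arranged in (4)! = 24 ways.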